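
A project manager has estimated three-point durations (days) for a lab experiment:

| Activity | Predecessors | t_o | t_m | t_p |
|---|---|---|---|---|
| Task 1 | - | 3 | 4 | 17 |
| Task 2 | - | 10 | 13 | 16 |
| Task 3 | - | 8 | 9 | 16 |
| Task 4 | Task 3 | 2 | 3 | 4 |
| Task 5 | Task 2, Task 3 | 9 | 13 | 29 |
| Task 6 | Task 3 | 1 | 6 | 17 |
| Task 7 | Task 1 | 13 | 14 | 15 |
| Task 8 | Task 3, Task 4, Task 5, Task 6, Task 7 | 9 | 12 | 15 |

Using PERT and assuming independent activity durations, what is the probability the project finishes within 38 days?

0.290

te_Task 1 = (3 + 4·4 + 17)/6 = 36/6 = 6; σ²_Task 1 = ((17−3)/6)² = 5.444
te_Task 2 = (10 + 4·13 + 16)/6 = 78/6 = 13; σ²_Task 2 = ((16−10)/6)² = 1.000
te_Task 3 = (8 + 4·9 + 16)/6 = 60/6 = 10; σ²_Task 3 = ((16−8)/6)² = 1.778
te_Task 4 = (2 + 4·3 + 4)/6 = 18/6 = 3; σ²_Task 4 = ((4−2)/6)² = 0.111
te_Task 5 = (9 + 4·13 + 29)/6 = 90/6 = 15; σ²_Task 5 = ((29−9)/6)² = 11.111
te_Task 6 = (1 + 4·6 + 17)/6 = 42/6 = 7; σ²_Task 6 = ((17−1)/6)² = 7.111
te_Task 7 = (13 + 4·14 + 15)/6 = 84/6 = 14; σ²_Task 7 = ((15−13)/6)² = 0.111
te_Task 8 = (9 + 4·12 + 15)/6 = 72/6 = 12; σ²_Task 8 = ((15−9)/6)² = 1.000

Forward pass:
ES_Task 1 = 0; EF_Task 1 = 6
ES_Task 2 = 0; EF_Task 2 = 13
ES_Task 3 = 0; EF_Task 3 = 10
ES_Task 4 = 10; EF_Task 4 = 10+3 = 13
ES_Task 5 = max(EF_Task 2=13, EF_Task 3=10) = 13; EF_Task 5 = 13+15 = 28
ES_Task 6 = 10; EF_Task 6 = 10+7 = 17
ES_Task 7 = 6; EF_Task 7 = 6+14 = 20
ES_Task 8 = max(EF_Task 3=10, EF_Task 4=13, EF_Task 5=28, EF_Task 6=17, EF_Task 7=20) = 28; EF_Task 8 = 28+12 = 40
Expected project duration μ = 40 days. Critical path: Task 2 → Task 5 → Task 8.

Variance along critical path = 1.000 + 11.111 + 1.000 = 13.111; σ = √13.111 = 3.621 days.
Z = (38 − 40) / 3.621 = -0.552
P(T ≤ 38) = Φ(-0.552) ≈ 0.290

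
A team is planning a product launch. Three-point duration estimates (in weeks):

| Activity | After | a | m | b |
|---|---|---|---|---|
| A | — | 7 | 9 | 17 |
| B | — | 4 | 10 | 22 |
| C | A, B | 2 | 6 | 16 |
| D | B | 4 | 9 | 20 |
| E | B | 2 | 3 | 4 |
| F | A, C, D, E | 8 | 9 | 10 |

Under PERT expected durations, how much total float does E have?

te_A = (7 + 4·9 + 17)/6 = 60/6 = 10
te_B = (4 + 4·10 + 22)/6 = 66/6 = 11
te_C = (2 + 4·6 + 16)/6 = 42/6 = 7
te_D = (4 + 4·9 + 20)/6 = 60/6 = 10
te_E = (2 + 4·3 + 4)/6 = 18/6 = 3
te_F = (8 + 4·9 + 10)/6 = 54/6 = 9

Forward pass:
ES_A = 0; EF_A = 10
ES_B = 0; EF_B = 11
ES_C = max(EF_A=10, EF_B=11) = 11; EF_C = 11+7 = 18
ES_D = 11; EF_D = 11+10 = 21
ES_E = 11; EF_E = 11+3 = 14
ES_F = max(EF_A=10, EF_C=18, EF_D=21, EF_E=14) = 21; EF_F = 21+9 = 30
Expected project duration μ = 30 weeks. Critical path: B → D → F.

Backward pass:
LF_F = 30; LS_F = 30−9 = 21
LF_E = LS_F = 21; LS_E = 21−3 = 18
LF_D = LS_F = 21; LS_D = 21−10 = 11
LF_C = LS_F = 21; LS_C = 21−7 = 14
LF_B = min(LS_C=14, LS_D=11, LS_E=18) = 11; LS_B = 11−11 = 0
LF_A = min(LS_C=14, LS_F=21) = 14; LS_A = 14−10 = 4
Slack_E = LS_E − ES_E = 18 − 11 = 7

7 weeks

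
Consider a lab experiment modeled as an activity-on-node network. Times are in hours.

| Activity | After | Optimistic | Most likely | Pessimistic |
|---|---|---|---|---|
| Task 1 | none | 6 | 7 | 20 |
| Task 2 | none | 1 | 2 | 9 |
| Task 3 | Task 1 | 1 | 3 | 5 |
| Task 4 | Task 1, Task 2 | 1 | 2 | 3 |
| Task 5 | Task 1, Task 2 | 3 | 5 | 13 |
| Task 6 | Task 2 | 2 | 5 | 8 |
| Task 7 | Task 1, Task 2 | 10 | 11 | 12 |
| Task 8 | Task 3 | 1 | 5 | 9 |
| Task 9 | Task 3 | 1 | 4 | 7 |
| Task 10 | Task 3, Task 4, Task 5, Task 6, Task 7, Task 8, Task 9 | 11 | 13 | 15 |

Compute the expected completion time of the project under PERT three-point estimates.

te_Task 1 = (6 + 4·7 + 20)/6 = 54/6 = 9
te_Task 2 = (1 + 4·2 + 9)/6 = 18/6 = 3
te_Task 3 = (1 + 4·3 + 5)/6 = 18/6 = 3
te_Task 4 = (1 + 4·2 + 3)/6 = 12/6 = 2
te_Task 5 = (3 + 4·5 + 13)/6 = 36/6 = 6
te_Task 6 = (2 + 4·5 + 8)/6 = 30/6 = 5
te_Task 7 = (10 + 4·11 + 12)/6 = 66/6 = 11
te_Task 8 = (1 + 4·5 + 9)/6 = 30/6 = 5
te_Task 9 = (1 + 4·4 + 7)/6 = 24/6 = 4
te_Task 10 = (11 + 4·13 + 15)/6 = 78/6 = 13

Forward pass:
ES_Task 1 = 0; EF_Task 1 = 9
ES_Task 2 = 0; EF_Task 2 = 3
ES_Task 3 = 9; EF_Task 3 = 9+3 = 12
ES_Task 4 = max(EF_Task 1=9, EF_Task 2=3) = 9; EF_Task 4 = 9+2 = 11
ES_Task 5 = max(EF_Task 1=9, EF_Task 2=3) = 9; EF_Task 5 = 9+6 = 15
ES_Task 6 = 3; EF_Task 6 = 3+5 = 8
ES_Task 7 = max(EF_Task 1=9, EF_Task 2=3) = 9; EF_Task 7 = 9+11 = 20
ES_Task 8 = 12; EF_Task 8 = 12+5 = 17
ES_Task 9 = 12; EF_Task 9 = 12+4 = 16
ES_Task 10 = max(EF_Task 3=12, EF_Task 4=11, EF_Task 5=15, EF_Task 6=8, EF_Task 7=20, EF_Task 8=17, EF_Task 9=16) = 20; EF_Task 10 = 20+13 = 33
Expected project duration μ = 33 hours. Critical path: Task 1 → Task 7 → Task 10.

33 hours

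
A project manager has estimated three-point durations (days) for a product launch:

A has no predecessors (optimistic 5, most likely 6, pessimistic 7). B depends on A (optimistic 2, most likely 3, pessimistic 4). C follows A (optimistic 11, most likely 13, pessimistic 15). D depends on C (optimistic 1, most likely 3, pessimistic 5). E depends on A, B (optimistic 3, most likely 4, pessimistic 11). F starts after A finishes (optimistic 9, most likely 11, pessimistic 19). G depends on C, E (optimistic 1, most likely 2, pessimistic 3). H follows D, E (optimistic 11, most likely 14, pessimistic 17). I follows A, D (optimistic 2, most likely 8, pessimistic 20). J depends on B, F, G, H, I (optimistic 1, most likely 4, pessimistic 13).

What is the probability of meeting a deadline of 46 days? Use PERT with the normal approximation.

te_A = (5 + 4·6 + 7)/6 = 36/6 = 6; σ²_A = ((7−5)/6)² = 0.111
te_B = (2 + 4·3 + 4)/6 = 18/6 = 3; σ²_B = ((4−2)/6)² = 0.111
te_C = (11 + 4·13 + 15)/6 = 78/6 = 13; σ²_C = ((15−11)/6)² = 0.444
te_D = (1 + 4·3 + 5)/6 = 18/6 = 3; σ²_D = ((5−1)/6)² = 0.444
te_E = (3 + 4·4 + 11)/6 = 30/6 = 5; σ²_E = ((11−3)/6)² = 1.778
te_F = (9 + 4·11 + 19)/6 = 72/6 = 12; σ²_F = ((19−9)/6)² = 2.778
te_G = (1 + 4·2 + 3)/6 = 12/6 = 2; σ²_G = ((3−1)/6)² = 0.111
te_H = (11 + 4·14 + 17)/6 = 84/6 = 14; σ²_H = ((17−11)/6)² = 1.000
te_I = (2 + 4·8 + 20)/6 = 54/6 = 9; σ²_I = ((20−2)/6)² = 9.000
te_J = (1 + 4·4 + 13)/6 = 30/6 = 5; σ²_J = ((13−1)/6)² = 4.000

Forward pass:
ES_A = 0; EF_A = 6
ES_B = 6; EF_B = 6+3 = 9
ES_C = 6; EF_C = 6+13 = 19
ES_D = 19; EF_D = 19+3 = 22
ES_E = max(EF_A=6, EF_B=9) = 9; EF_E = 9+5 = 14
ES_F = 6; EF_F = 6+12 = 18
ES_G = max(EF_C=19, EF_E=14) = 19; EF_G = 19+2 = 21
ES_H = max(EF_D=22, EF_E=14) = 22; EF_H = 22+14 = 36
ES_I = max(EF_A=6, EF_D=22) = 22; EF_I = 22+9 = 31
ES_J = max(EF_B=9, EF_F=18, EF_G=21, EF_H=36, EF_I=31) = 36; EF_J = 36+5 = 41
Expected project duration μ = 41 days. Critical path: A → C → D → H → J.

Variance along critical path = 0.111 + 0.444 + 0.444 + 1.000 + 4.000 = 6.000; σ = √6.000 = 2.449 days.
Z = (46 − 41) / 2.449 = 2.041
P(T ≤ 46) = Φ(2.041) ≈ 0.979

0.979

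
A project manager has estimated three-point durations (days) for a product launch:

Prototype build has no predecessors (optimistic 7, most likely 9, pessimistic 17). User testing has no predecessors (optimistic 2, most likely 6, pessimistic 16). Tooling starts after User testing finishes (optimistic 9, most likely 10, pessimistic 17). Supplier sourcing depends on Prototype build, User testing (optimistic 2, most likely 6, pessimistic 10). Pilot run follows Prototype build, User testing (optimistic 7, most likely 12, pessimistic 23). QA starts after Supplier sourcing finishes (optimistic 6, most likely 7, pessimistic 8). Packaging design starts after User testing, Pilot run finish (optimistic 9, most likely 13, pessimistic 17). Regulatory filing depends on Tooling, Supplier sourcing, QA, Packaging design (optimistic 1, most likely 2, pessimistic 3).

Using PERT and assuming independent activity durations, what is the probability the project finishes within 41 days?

te_Prototype build = (7 + 4·9 + 17)/6 = 60/6 = 10; σ²_Prototype build = ((17−7)/6)² = 2.778
te_User testing = (2 + 4·6 + 16)/6 = 42/6 = 7; σ²_User testing = ((16−2)/6)² = 5.444
te_Tooling = (9 + 4·10 + 17)/6 = 66/6 = 11; σ²_Tooling = ((17−9)/6)² = 1.778
te_Supplier sourcing = (2 + 4·6 + 10)/6 = 36/6 = 6; σ²_Supplier sourcing = ((10−2)/6)² = 1.778
te_Pilot run = (7 + 4·12 + 23)/6 = 78/6 = 13; σ²_Pilot run = ((23−7)/6)² = 7.111
te_QA = (6 + 4·7 + 8)/6 = 42/6 = 7; σ²_QA = ((8−6)/6)² = 0.111
te_Packaging design = (9 + 4·13 + 17)/6 = 78/6 = 13; σ²_Packaging design = ((17−9)/6)² = 1.778
te_Regulatory filing = (1 + 4·2 + 3)/6 = 12/6 = 2; σ²_Regulatory filing = ((3−1)/6)² = 0.111

Forward pass:
ES_Prototype build = 0; EF_Prototype build = 10
ES_User testing = 0; EF_User testing = 7
ES_Tooling = 7; EF_Tooling = 7+11 = 18
ES_Supplier sourcing = max(EF_Prototype build=10, EF_User testing=7) = 10; EF_Supplier sourcing = 10+6 = 16
ES_Pilot run = max(EF_Prototype build=10, EF_User testing=7) = 10; EF_Pilot run = 10+13 = 23
ES_QA = 16; EF_QA = 16+7 = 23
ES_Packaging design = max(EF_User testing=7, EF_Pilot run=23) = 23; EF_Packaging design = 23+13 = 36
ES_Regulatory filing = max(EF_Tooling=18, EF_Supplier sourcing=16, EF_QA=23, EF_Packaging design=36) = 36; EF_Regulatory filing = 36+2 = 38
Expected project duration μ = 38 days. Critical path: Prototype build → Pilot run → Packaging design → Regulatory filing.

Variance along critical path = 2.778 + 7.111 + 1.778 + 0.111 = 11.778; σ = √11.778 = 3.432 days.
Z = (41 − 38) / 3.432 = 0.874
P(T ≤ 41) = Φ(0.874) ≈ 0.809

0.809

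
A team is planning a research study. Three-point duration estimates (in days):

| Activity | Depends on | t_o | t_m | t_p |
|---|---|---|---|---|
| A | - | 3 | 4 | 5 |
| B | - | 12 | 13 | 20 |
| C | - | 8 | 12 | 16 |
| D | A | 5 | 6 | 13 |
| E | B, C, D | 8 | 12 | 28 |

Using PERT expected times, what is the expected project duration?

28 days

te_A = (3 + 4·4 + 5)/6 = 24/6 = 4
te_B = (12 + 4·13 + 20)/6 = 84/6 = 14
te_C = (8 + 4·12 + 16)/6 = 72/6 = 12
te_D = (5 + 4·6 + 13)/6 = 42/6 = 7
te_E = (8 + 4·12 + 28)/6 = 84/6 = 14

Forward pass:
ES_A = 0; EF_A = 4
ES_B = 0; EF_B = 14
ES_C = 0; EF_C = 12
ES_D = 4; EF_D = 4+7 = 11
ES_E = max(EF_B=14, EF_C=12, EF_D=11) = 14; EF_E = 14+14 = 28
Expected project duration μ = 28 days. Critical path: B → E.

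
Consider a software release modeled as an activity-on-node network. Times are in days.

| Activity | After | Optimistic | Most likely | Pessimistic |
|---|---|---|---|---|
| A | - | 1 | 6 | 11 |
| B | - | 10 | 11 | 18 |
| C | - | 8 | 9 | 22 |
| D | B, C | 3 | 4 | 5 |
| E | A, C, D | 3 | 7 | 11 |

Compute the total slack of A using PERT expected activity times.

10 days

te_A = (1 + 4·6 + 11)/6 = 36/6 = 6
te_B = (10 + 4·11 + 18)/6 = 72/6 = 12
te_C = (8 + 4·9 + 22)/6 = 66/6 = 11
te_D = (3 + 4·4 + 5)/6 = 24/6 = 4
te_E = (3 + 4·7 + 11)/6 = 42/6 = 7

Forward pass:
ES_A = 0; EF_A = 6
ES_B = 0; EF_B = 12
ES_C = 0; EF_C = 11
ES_D = max(EF_B=12, EF_C=11) = 12; EF_D = 12+4 = 16
ES_E = max(EF_A=6, EF_C=11, EF_D=16) = 16; EF_E = 16+7 = 23
Expected project duration μ = 23 days. Critical path: B → D → E.

Backward pass:
LF_E = 23; LS_E = 23−7 = 16
LF_D = LS_E = 16; LS_D = 16−4 = 12
LF_C = min(LS_D=12, LS_E=16) = 12; LS_C = 12−11 = 1
LF_B = LS_D = 12; LS_B = 12−12 = 0
LF_A = LS_E = 16; LS_A = 16−6 = 10
Slack_A = LS_A − ES_A = 10 − 0 = 10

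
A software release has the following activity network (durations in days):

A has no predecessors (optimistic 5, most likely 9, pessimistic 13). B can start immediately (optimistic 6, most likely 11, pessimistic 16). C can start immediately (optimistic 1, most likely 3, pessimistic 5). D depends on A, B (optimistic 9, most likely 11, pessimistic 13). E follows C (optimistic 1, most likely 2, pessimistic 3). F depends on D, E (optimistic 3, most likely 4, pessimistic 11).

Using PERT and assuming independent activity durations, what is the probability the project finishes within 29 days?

te_A = (5 + 4·9 + 13)/6 = 54/6 = 9; σ²_A = ((13−5)/6)² = 1.778
te_B = (6 + 4·11 + 16)/6 = 66/6 = 11; σ²_B = ((16−6)/6)² = 2.778
te_C = (1 + 4·3 + 5)/6 = 18/6 = 3; σ²_C = ((5−1)/6)² = 0.444
te_D = (9 + 4·11 + 13)/6 = 66/6 = 11; σ²_D = ((13−9)/6)² = 0.444
te_E = (1 + 4·2 + 3)/6 = 12/6 = 2; σ²_E = ((3−1)/6)² = 0.111
te_F = (3 + 4·4 + 11)/6 = 30/6 = 5; σ²_F = ((11−3)/6)² = 1.778

Forward pass:
ES_A = 0; EF_A = 9
ES_B = 0; EF_B = 11
ES_C = 0; EF_C = 3
ES_D = max(EF_A=9, EF_B=11) = 11; EF_D = 11+11 = 22
ES_E = 3; EF_E = 3+2 = 5
ES_F = max(EF_D=22, EF_E=5) = 22; EF_F = 22+5 = 27
Expected project duration μ = 27 days. Critical path: B → D → F.

Variance along critical path = 2.778 + 0.444 + 1.778 = 5.000; σ = √5.000 = 2.236 days.
Z = (29 − 27) / 2.236 = 0.894
P(T ≤ 29) = Φ(0.894) ≈ 0.814

0.814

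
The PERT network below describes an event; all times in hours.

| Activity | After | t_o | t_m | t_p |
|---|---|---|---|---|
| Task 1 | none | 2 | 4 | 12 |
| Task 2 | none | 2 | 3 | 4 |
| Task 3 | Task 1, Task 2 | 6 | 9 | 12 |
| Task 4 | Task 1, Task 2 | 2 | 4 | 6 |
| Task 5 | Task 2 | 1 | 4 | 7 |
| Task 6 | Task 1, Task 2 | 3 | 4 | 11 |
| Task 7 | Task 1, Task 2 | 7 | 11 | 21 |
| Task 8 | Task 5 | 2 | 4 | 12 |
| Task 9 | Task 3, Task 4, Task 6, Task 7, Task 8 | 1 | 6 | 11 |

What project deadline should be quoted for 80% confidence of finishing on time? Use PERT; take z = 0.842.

te_Task 1 = (2 + 4·4 + 12)/6 = 30/6 = 5; σ²_Task 1 = ((12−2)/6)² = 2.778
te_Task 2 = (2 + 4·3 + 4)/6 = 18/6 = 3; σ²_Task 2 = ((4−2)/6)² = 0.111
te_Task 3 = (6 + 4·9 + 12)/6 = 54/6 = 9; σ²_Task 3 = ((12−6)/6)² = 1.000
te_Task 4 = (2 + 4·4 + 6)/6 = 24/6 = 4; σ²_Task 4 = ((6−2)/6)² = 0.444
te_Task 5 = (1 + 4·4 + 7)/6 = 24/6 = 4; σ²_Task 5 = ((7−1)/6)² = 1.000
te_Task 6 = (3 + 4·4 + 11)/6 = 30/6 = 5; σ²_Task 6 = ((11−3)/6)² = 1.778
te_Task 7 = (7 + 4·11 + 21)/6 = 72/6 = 12; σ²_Task 7 = ((21−7)/6)² = 5.444
te_Task 8 = (2 + 4·4 + 12)/6 = 30/6 = 5; σ²_Task 8 = ((12−2)/6)² = 2.778
te_Task 9 = (1 + 4·6 + 11)/6 = 36/6 = 6; σ²_Task 9 = ((11−1)/6)² = 2.778

Forward pass:
ES_Task 1 = 0; EF_Task 1 = 5
ES_Task 2 = 0; EF_Task 2 = 3
ES_Task 3 = max(EF_Task 1=5, EF_Task 2=3) = 5; EF_Task 3 = 5+9 = 14
ES_Task 4 = max(EF_Task 1=5, EF_Task 2=3) = 5; EF_Task 4 = 5+4 = 9
ES_Task 5 = 3; EF_Task 5 = 3+4 = 7
ES_Task 6 = max(EF_Task 1=5, EF_Task 2=3) = 5; EF_Task 6 = 5+5 = 10
ES_Task 7 = max(EF_Task 1=5, EF_Task 2=3) = 5; EF_Task 7 = 5+12 = 17
ES_Task 8 = 7; EF_Task 8 = 7+5 = 12
ES_Task 9 = max(EF_Task 3=14, EF_Task 4=9, EF_Task 6=10, EF_Task 7=17, EF_Task 8=12) = 17; EF_Task 9 = 17+6 = 23
Expected project duration μ = 23 hours. Critical path: Task 1 → Task 7 → Task 9.

Variance along critical path = 2.778 + 5.444 + 2.778 = 11.000; σ = 3.317 hours.
D = μ + z·σ = 23 + 0.842·3.317 = 25.8 hours

25.8 hours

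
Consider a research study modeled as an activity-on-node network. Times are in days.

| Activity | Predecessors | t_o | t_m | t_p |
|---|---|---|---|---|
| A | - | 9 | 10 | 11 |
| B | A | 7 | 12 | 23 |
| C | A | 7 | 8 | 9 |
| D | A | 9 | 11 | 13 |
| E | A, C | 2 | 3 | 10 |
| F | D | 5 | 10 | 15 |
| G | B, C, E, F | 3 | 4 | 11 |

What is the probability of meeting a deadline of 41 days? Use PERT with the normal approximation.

0.987

te_A = (9 + 4·10 + 11)/6 = 60/6 = 10; σ²_A = ((11−9)/6)² = 0.111
te_B = (7 + 4·12 + 23)/6 = 78/6 = 13; σ²_B = ((23−7)/6)² = 7.111
te_C = (7 + 4·8 + 9)/6 = 48/6 = 8; σ²_C = ((9−7)/6)² = 0.111
te_D = (9 + 4·11 + 13)/6 = 66/6 = 11; σ²_D = ((13−9)/6)² = 0.444
te_E = (2 + 4·3 + 10)/6 = 24/6 = 4; σ²_E = ((10−2)/6)² = 1.778
te_F = (5 + 4·10 + 15)/6 = 60/6 = 10; σ²_F = ((15−5)/6)² = 2.778
te_G = (3 + 4·4 + 11)/6 = 30/6 = 5; σ²_G = ((11−3)/6)² = 1.778

Forward pass:
ES_A = 0; EF_A = 10
ES_B = 10; EF_B = 10+13 = 23
ES_C = 10; EF_C = 10+8 = 18
ES_D = 10; EF_D = 10+11 = 21
ES_E = max(EF_A=10, EF_C=18) = 18; EF_E = 18+4 = 22
ES_F = 21; EF_F = 21+10 = 31
ES_G = max(EF_B=23, EF_C=18, EF_E=22, EF_F=31) = 31; EF_G = 31+5 = 36
Expected project duration μ = 36 days. Critical path: A → D → F → G.

Variance along critical path = 0.111 + 0.444 + 2.778 + 1.778 = 5.111; σ = √5.111 = 2.261 days.
Z = (41 − 36) / 2.261 = 2.212
P(T ≤ 41) = Φ(2.212) ≈ 0.987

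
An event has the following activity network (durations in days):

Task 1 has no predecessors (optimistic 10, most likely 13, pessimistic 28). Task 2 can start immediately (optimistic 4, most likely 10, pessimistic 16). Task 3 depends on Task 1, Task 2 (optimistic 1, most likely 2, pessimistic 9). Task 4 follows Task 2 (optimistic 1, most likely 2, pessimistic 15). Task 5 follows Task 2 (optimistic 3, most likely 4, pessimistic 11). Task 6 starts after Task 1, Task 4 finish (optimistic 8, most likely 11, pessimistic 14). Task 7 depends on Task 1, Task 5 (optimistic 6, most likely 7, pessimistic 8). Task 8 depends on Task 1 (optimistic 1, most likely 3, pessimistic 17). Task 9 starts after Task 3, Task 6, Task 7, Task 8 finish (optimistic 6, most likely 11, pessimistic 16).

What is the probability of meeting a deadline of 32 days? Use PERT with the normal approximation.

0.081

te_Task 1 = (10 + 4·13 + 28)/6 = 90/6 = 15; σ²_Task 1 = ((28−10)/6)² = 9.000
te_Task 2 = (4 + 4·10 + 16)/6 = 60/6 = 10; σ²_Task 2 = ((16−4)/6)² = 4.000
te_Task 3 = (1 + 4·2 + 9)/6 = 18/6 = 3; σ²_Task 3 = ((9−1)/6)² = 1.778
te_Task 4 = (1 + 4·2 + 15)/6 = 24/6 = 4; σ²_Task 4 = ((15−1)/6)² = 5.444
te_Task 5 = (3 + 4·4 + 11)/6 = 30/6 = 5; σ²_Task 5 = ((11−3)/6)² = 1.778
te_Task 6 = (8 + 4·11 + 14)/6 = 66/6 = 11; σ²_Task 6 = ((14−8)/6)² = 1.000
te_Task 7 = (6 + 4·7 + 8)/6 = 42/6 = 7; σ²_Task 7 = ((8−6)/6)² = 0.111
te_Task 8 = (1 + 4·3 + 17)/6 = 30/6 = 5; σ²_Task 8 = ((17−1)/6)² = 7.111
te_Task 9 = (6 + 4·11 + 16)/6 = 66/6 = 11; σ²_Task 9 = ((16−6)/6)² = 2.778

Forward pass:
ES_Task 1 = 0; EF_Task 1 = 15
ES_Task 2 = 0; EF_Task 2 = 10
ES_Task 3 = max(EF_Task 1=15, EF_Task 2=10) = 15; EF_Task 3 = 15+3 = 18
ES_Task 4 = 10; EF_Task 4 = 10+4 = 14
ES_Task 5 = 10; EF_Task 5 = 10+5 = 15
ES_Task 6 = max(EF_Task 1=15, EF_Task 4=14) = 15; EF_Task 6 = 15+11 = 26
ES_Task 7 = max(EF_Task 1=15, EF_Task 5=15) = 15; EF_Task 7 = 15+7 = 22
ES_Task 8 = 15; EF_Task 8 = 15+5 = 20
ES_Task 9 = max(EF_Task 3=18, EF_Task 6=26, EF_Task 7=22, EF_Task 8=20) = 26; EF_Task 9 = 26+11 = 37
Expected project duration μ = 37 days. Critical path: Task 1 → Task 6 → Task 9.

Variance along critical path = 9.000 + 1.000 + 2.778 = 12.778; σ = √12.778 = 3.575 days.
Z = (32 − 37) / 3.575 = -1.399
P(T ≤ 32) = Φ(-1.399) ≈ 0.081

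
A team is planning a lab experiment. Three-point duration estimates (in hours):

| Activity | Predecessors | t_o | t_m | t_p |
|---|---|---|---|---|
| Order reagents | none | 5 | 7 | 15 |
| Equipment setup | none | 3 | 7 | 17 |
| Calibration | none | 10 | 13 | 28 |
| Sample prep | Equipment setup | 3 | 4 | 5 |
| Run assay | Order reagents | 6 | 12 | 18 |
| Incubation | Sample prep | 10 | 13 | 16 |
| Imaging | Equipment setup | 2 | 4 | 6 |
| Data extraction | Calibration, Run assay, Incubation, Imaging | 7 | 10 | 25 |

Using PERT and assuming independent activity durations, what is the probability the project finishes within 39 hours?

0.694

te_Order reagents = (5 + 4·7 + 15)/6 = 48/6 = 8; σ²_Order reagents = ((15−5)/6)² = 2.778
te_Equipment setup = (3 + 4·7 + 17)/6 = 48/6 = 8; σ²_Equipment setup = ((17−3)/6)² = 5.444
te_Calibration = (10 + 4·13 + 28)/6 = 90/6 = 15; σ²_Calibration = ((28−10)/6)² = 9.000
te_Sample prep = (3 + 4·4 + 5)/6 = 24/6 = 4; σ²_Sample prep = ((5−3)/6)² = 0.111
te_Run assay = (6 + 4·12 + 18)/6 = 72/6 = 12; σ²_Run assay = ((18−6)/6)² = 4.000
te_Incubation = (10 + 4·13 + 16)/6 = 78/6 = 13; σ²_Incubation = ((16−10)/6)² = 1.000
te_Imaging = (2 + 4·4 + 6)/6 = 24/6 = 4; σ²_Imaging = ((6−2)/6)² = 0.444
te_Data extraction = (7 + 4·10 + 25)/6 = 72/6 = 12; σ²_Data extraction = ((25−7)/6)² = 9.000

Forward pass:
ES_Order reagents = 0; EF_Order reagents = 8
ES_Equipment setup = 0; EF_Equipment setup = 8
ES_Calibration = 0; EF_Calibration = 15
ES_Sample prep = 8; EF_Sample prep = 8+4 = 12
ES_Run assay = 8; EF_Run assay = 8+12 = 20
ES_Incubation = 12; EF_Incubation = 12+13 = 25
ES_Imaging = 8; EF_Imaging = 8+4 = 12
ES_Data extraction = max(EF_Calibration=15, EF_Run assay=20, EF_Incubation=25, EF_Imaging=12) = 25; EF_Data extraction = 25+12 = 37
Expected project duration μ = 37 hours. Critical path: Equipment setup → Sample prep → Incubation → Data extraction.

Variance along critical path = 5.444 + 0.111 + 1.000 + 9.000 = 15.556; σ = √15.556 = 3.944 hours.
Z = (39 − 37) / 3.944 = 0.507
P(T ≤ 39) = Φ(0.507) ≈ 0.694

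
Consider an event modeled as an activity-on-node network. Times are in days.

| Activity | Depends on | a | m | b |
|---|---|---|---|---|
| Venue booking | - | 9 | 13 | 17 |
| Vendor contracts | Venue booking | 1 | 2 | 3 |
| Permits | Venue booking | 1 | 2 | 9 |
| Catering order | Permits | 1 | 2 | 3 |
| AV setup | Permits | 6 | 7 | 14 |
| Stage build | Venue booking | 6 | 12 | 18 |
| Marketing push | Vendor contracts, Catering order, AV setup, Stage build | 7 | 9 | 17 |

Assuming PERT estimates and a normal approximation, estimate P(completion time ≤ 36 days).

0.634

te_Venue booking = (9 + 4·13 + 17)/6 = 78/6 = 13; σ²_Venue booking = ((17−9)/6)² = 1.778
te_Vendor contracts = (1 + 4·2 + 3)/6 = 12/6 = 2; σ²_Vendor contracts = ((3−1)/6)² = 0.111
te_Permits = (1 + 4·2 + 9)/6 = 18/6 = 3; σ²_Permits = ((9−1)/6)² = 1.778
te_Catering order = (1 + 4·2 + 3)/6 = 12/6 = 2; σ²_Catering order = ((3−1)/6)² = 0.111
te_AV setup = (6 + 4·7 + 14)/6 = 48/6 = 8; σ²_AV setup = ((14−6)/6)² = 1.778
te_Stage build = (6 + 4·12 + 18)/6 = 72/6 = 12; σ²_Stage build = ((18−6)/6)² = 4.000
te_Marketing push = (7 + 4·9 + 17)/6 = 60/6 = 10; σ²_Marketing push = ((17−7)/6)² = 2.778

Forward pass:
ES_Venue booking = 0; EF_Venue booking = 13
ES_Vendor contracts = 13; EF_Vendor contracts = 13+2 = 15
ES_Permits = 13; EF_Permits = 13+3 = 16
ES_Catering order = 16; EF_Catering order = 16+2 = 18
ES_AV setup = 16; EF_AV setup = 16+8 = 24
ES_Stage build = 13; EF_Stage build = 13+12 = 25
ES_Marketing push = max(EF_Vendor contracts=15, EF_Catering order=18, EF_AV setup=24, EF_Stage build=25) = 25; EF_Marketing push = 25+10 = 35
Expected project duration μ = 35 days. Critical path: Venue booking → Stage build → Marketing push.

Variance along critical path = 1.778 + 4.000 + 2.778 = 8.556; σ = √8.556 = 2.925 days.
Z = (36 − 35) / 2.925 = 0.342
P(T ≤ 36) = Φ(0.342) ≈ 0.634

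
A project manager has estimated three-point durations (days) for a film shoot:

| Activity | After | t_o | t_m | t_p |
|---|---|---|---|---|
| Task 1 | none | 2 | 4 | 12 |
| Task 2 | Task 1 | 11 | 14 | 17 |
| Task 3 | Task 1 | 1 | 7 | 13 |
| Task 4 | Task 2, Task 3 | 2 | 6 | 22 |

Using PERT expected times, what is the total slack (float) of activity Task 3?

te_Task 1 = (2 + 4·4 + 12)/6 = 30/6 = 5
te_Task 2 = (11 + 4·14 + 17)/6 = 84/6 = 14
te_Task 3 = (1 + 4·7 + 13)/6 = 42/6 = 7
te_Task 4 = (2 + 4·6 + 22)/6 = 48/6 = 8

Forward pass:
ES_Task 1 = 0; EF_Task 1 = 5
ES_Task 2 = 5; EF_Task 2 = 5+14 = 19
ES_Task 3 = 5; EF_Task 3 = 5+7 = 12
ES_Task 4 = max(EF_Task 2=19, EF_Task 3=12) = 19; EF_Task 4 = 19+8 = 27
Expected project duration μ = 27 days. Critical path: Task 1 → Task 2 → Task 4.

Backward pass:
LF_Task 4 = 27; LS_Task 4 = 27−8 = 19
LF_Task 3 = LS_Task 4 = 19; LS_Task 3 = 19−7 = 12
LF_Task 2 = LS_Task 4 = 19; LS_Task 2 = 19−14 = 5
LF_Task 1 = min(LS_Task 2=5, LS_Task 3=12) = 5; LS_Task 1 = 5−5 = 0
Slack_Task 3 = LS_Task 3 − ES_Task 3 = 12 − 5 = 7

7 days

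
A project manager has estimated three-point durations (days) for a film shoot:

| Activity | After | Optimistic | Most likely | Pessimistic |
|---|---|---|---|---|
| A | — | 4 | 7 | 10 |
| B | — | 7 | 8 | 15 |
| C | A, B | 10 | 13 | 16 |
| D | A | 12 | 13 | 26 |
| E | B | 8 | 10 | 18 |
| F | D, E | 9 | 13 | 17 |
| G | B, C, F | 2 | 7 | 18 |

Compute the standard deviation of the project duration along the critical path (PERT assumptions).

te_A = (4 + 4·7 + 10)/6 = 42/6 = 7; σ²_A = ((10−4)/6)² = 1.000
te_B = (7 + 4·8 + 15)/6 = 54/6 = 9; σ²_B = ((15−7)/6)² = 1.778
te_C = (10 + 4·13 + 16)/6 = 78/6 = 13; σ²_C = ((16−10)/6)² = 1.000
te_D = (12 + 4·13 + 26)/6 = 90/6 = 15; σ²_D = ((26−12)/6)² = 5.444
te_E = (8 + 4·10 + 18)/6 = 66/6 = 11; σ²_E = ((18−8)/6)² = 2.778
te_F = (9 + 4·13 + 17)/6 = 78/6 = 13; σ²_F = ((17−9)/6)² = 1.778
te_G = (2 + 4·7 + 18)/6 = 48/6 = 8; σ²_G = ((18−2)/6)² = 7.111

Forward pass:
ES_A = 0; EF_A = 7
ES_B = 0; EF_B = 9
ES_C = max(EF_A=7, EF_B=9) = 9; EF_C = 9+13 = 22
ES_D = 7; EF_D = 7+15 = 22
ES_E = 9; EF_E = 9+11 = 20
ES_F = max(EF_D=22, EF_E=20) = 22; EF_F = 22+13 = 35
ES_G = max(EF_B=9, EF_C=22, EF_F=35) = 35; EF_G = 35+8 = 43
Expected project duration μ = 43 days. Critical path: A → D → F → G.

Variance along critical path = 1.000 + 5.444 + 1.778 + 7.111 = 15.333
σ = √15.333 = 3.916 days

3.92 days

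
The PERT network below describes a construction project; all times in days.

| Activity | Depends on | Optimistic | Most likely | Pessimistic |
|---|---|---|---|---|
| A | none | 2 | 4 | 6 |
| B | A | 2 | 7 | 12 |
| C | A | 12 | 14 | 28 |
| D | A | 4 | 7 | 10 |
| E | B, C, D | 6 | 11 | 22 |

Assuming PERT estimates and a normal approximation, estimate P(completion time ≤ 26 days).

te_A = (2 + 4·4 + 6)/6 = 24/6 = 4; σ²_A = ((6−2)/6)² = 0.444
te_B = (2 + 4·7 + 12)/6 = 42/6 = 7; σ²_B = ((12−2)/6)² = 2.778
te_C = (12 + 4·14 + 28)/6 = 96/6 = 16; σ²_C = ((28−12)/6)² = 7.111
te_D = (4 + 4·7 + 10)/6 = 42/6 = 7; σ²_D = ((10−4)/6)² = 1.000
te_E = (6 + 4·11 + 22)/6 = 72/6 = 12; σ²_E = ((22−6)/6)² = 7.111

Forward pass:
ES_A = 0; EF_A = 4
ES_B = 4; EF_B = 4+7 = 11
ES_C = 4; EF_C = 4+16 = 20
ES_D = 4; EF_D = 4+7 = 11
ES_E = max(EF_B=11, EF_C=20, EF_D=11) = 20; EF_E = 20+12 = 32
Expected project duration μ = 32 days. Critical path: A → C → E.

Variance along critical path = 0.444 + 7.111 + 7.111 = 14.667; σ = √14.667 = 3.830 days.
Z = (26 − 32) / 3.830 = -1.567
P(T ≤ 26) = Φ(-1.567) ≈ 0.059

0.059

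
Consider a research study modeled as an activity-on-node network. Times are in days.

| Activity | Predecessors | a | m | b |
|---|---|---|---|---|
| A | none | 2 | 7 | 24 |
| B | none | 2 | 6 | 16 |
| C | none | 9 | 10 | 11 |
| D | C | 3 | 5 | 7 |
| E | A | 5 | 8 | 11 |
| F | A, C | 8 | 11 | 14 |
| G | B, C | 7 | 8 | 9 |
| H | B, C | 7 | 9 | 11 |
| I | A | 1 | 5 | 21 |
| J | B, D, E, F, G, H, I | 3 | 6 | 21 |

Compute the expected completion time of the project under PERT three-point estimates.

te_A = (2 + 4·7 + 24)/6 = 54/6 = 9
te_B = (2 + 4·6 + 16)/6 = 42/6 = 7
te_C = (9 + 4·10 + 11)/6 = 60/6 = 10
te_D = (3 + 4·5 + 7)/6 = 30/6 = 5
te_E = (5 + 4·8 + 11)/6 = 48/6 = 8
te_F = (8 + 4·11 + 14)/6 = 66/6 = 11
te_G = (7 + 4·8 + 9)/6 = 48/6 = 8
te_H = (7 + 4·9 + 11)/6 = 54/6 = 9
te_I = (1 + 4·5 + 21)/6 = 42/6 = 7
te_J = (3 + 4·6 + 21)/6 = 48/6 = 8

Forward pass:
ES_A = 0; EF_A = 9
ES_B = 0; EF_B = 7
ES_C = 0; EF_C = 10
ES_D = 10; EF_D = 10+5 = 15
ES_E = 9; EF_E = 9+8 = 17
ES_F = max(EF_A=9, EF_C=10) = 10; EF_F = 10+11 = 21
ES_G = max(EF_B=7, EF_C=10) = 10; EF_G = 10+8 = 18
ES_H = max(EF_B=7, EF_C=10) = 10; EF_H = 10+9 = 19
ES_I = 9; EF_I = 9+7 = 16
ES_J = max(EF_B=7, EF_D=15, EF_E=17, EF_F=21, EF_G=18, EF_H=19, EF_I=16) = 21; EF_J = 21+8 = 29
Expected project duration μ = 29 days. Critical path: C → F → J.

29 days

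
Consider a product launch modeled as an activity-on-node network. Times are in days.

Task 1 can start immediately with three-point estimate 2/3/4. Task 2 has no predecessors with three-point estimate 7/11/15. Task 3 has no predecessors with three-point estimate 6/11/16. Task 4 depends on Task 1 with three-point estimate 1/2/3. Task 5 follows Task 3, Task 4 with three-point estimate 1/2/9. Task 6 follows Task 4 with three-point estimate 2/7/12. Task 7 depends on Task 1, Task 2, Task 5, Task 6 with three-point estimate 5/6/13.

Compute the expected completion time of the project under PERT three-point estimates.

te_Task 1 = (2 + 4·3 + 4)/6 = 18/6 = 3
te_Task 2 = (7 + 4·11 + 15)/6 = 66/6 = 11
te_Task 3 = (6 + 4·11 + 16)/6 = 66/6 = 11
te_Task 4 = (1 + 4·2 + 3)/6 = 12/6 = 2
te_Task 5 = (1 + 4·2 + 9)/6 = 18/6 = 3
te_Task 6 = (2 + 4·7 + 12)/6 = 42/6 = 7
te_Task 7 = (5 + 4·6 + 13)/6 = 42/6 = 7

Forward pass:
ES_Task 1 = 0; EF_Task 1 = 3
ES_Task 2 = 0; EF_Task 2 = 11
ES_Task 3 = 0; EF_Task 3 = 11
ES_Task 4 = 3; EF_Task 4 = 3+2 = 5
ES_Task 5 = max(EF_Task 3=11, EF_Task 4=5) = 11; EF_Task 5 = 11+3 = 14
ES_Task 6 = 5; EF_Task 6 = 5+7 = 12
ES_Task 7 = max(EF_Task 1=3, EF_Task 2=11, EF_Task 5=14, EF_Task 6=12) = 14; EF_Task 7 = 14+7 = 21
Expected project duration μ = 21 days. Critical path: Task 3 → Task 5 → Task 7.

21 days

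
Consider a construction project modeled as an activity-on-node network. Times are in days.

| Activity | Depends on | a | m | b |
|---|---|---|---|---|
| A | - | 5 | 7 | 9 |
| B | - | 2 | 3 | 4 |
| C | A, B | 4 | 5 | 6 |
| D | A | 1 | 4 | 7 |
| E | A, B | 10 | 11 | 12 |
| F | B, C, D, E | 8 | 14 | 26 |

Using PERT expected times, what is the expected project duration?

te_A = (5 + 4·7 + 9)/6 = 42/6 = 7
te_B = (2 + 4·3 + 4)/6 = 18/6 = 3
te_C = (4 + 4·5 + 6)/6 = 30/6 = 5
te_D = (1 + 4·4 + 7)/6 = 24/6 = 4
te_E = (10 + 4·11 + 12)/6 = 66/6 = 11
te_F = (8 + 4·14 + 26)/6 = 90/6 = 15

Forward pass:
ES_A = 0; EF_A = 7
ES_B = 0; EF_B = 3
ES_C = max(EF_A=7, EF_B=3) = 7; EF_C = 7+5 = 12
ES_D = 7; EF_D = 7+4 = 11
ES_E = max(EF_A=7, EF_B=3) = 7; EF_E = 7+11 = 18
ES_F = max(EF_B=3, EF_C=12, EF_D=11, EF_E=18) = 18; EF_F = 18+15 = 33
Expected project duration μ = 33 days. Critical path: A → E → F.

33 days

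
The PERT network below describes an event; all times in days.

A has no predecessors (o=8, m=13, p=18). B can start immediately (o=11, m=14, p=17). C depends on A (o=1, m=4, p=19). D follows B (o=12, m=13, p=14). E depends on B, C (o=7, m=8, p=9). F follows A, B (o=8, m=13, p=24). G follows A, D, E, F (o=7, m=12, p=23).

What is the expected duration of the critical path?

41 days

te_A = (8 + 4·13 + 18)/6 = 78/6 = 13
te_B = (11 + 4·14 + 17)/6 = 84/6 = 14
te_C = (1 + 4·4 + 19)/6 = 36/6 = 6
te_D = (12 + 4·13 + 14)/6 = 78/6 = 13
te_E = (7 + 4·8 + 9)/6 = 48/6 = 8
te_F = (8 + 4·13 + 24)/6 = 84/6 = 14
te_G = (7 + 4·12 + 23)/6 = 78/6 = 13

Forward pass:
ES_A = 0; EF_A = 13
ES_B = 0; EF_B = 14
ES_C = 13; EF_C = 13+6 = 19
ES_D = 14; EF_D = 14+13 = 27
ES_E = max(EF_B=14, EF_C=19) = 19; EF_E = 19+8 = 27
ES_F = max(EF_A=13, EF_B=14) = 14; EF_F = 14+14 = 28
ES_G = max(EF_A=13, EF_D=27, EF_E=27, EF_F=28) = 28; EF_G = 28+13 = 41
Expected project duration μ = 41 days. Critical path: B → F → G.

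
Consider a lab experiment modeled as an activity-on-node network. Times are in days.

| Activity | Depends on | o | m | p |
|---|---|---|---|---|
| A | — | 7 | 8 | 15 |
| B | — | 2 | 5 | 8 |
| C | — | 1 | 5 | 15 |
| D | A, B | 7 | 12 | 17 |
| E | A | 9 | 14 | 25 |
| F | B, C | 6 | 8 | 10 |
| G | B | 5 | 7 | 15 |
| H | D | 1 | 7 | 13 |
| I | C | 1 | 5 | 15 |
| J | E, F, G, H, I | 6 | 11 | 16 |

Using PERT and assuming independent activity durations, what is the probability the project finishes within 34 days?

0.069

te_A = (7 + 4·8 + 15)/6 = 54/6 = 9; σ²_A = ((15−7)/6)² = 1.778
te_B = (2 + 4·5 + 8)/6 = 30/6 = 5; σ²_B = ((8−2)/6)² = 1.000
te_C = (1 + 4·5 + 15)/6 = 36/6 = 6; σ²_C = ((15−1)/6)² = 5.444
te_D = (7 + 4·12 + 17)/6 = 72/6 = 12; σ²_D = ((17−7)/6)² = 2.778
te_E = (9 + 4·14 + 25)/6 = 90/6 = 15; σ²_E = ((25−9)/6)² = 7.111
te_F = (6 + 4·8 + 10)/6 = 48/6 = 8; σ²_F = ((10−6)/6)² = 0.444
te_G = (5 + 4·7 + 15)/6 = 48/6 = 8; σ²_G = ((15−5)/6)² = 2.778
te_H = (1 + 4·7 + 13)/6 = 42/6 = 7; σ²_H = ((13−1)/6)² = 4.000
te_I = (1 + 4·5 + 15)/6 = 36/6 = 6; σ²_I = ((15−1)/6)² = 5.444
te_J = (6 + 4·11 + 16)/6 = 66/6 = 11; σ²_J = ((16−6)/6)² = 2.778

Forward pass:
ES_A = 0; EF_A = 9
ES_B = 0; EF_B = 5
ES_C = 0; EF_C = 6
ES_D = max(EF_A=9, EF_B=5) = 9; EF_D = 9+12 = 21
ES_E = 9; EF_E = 9+15 = 24
ES_F = max(EF_B=5, EF_C=6) = 6; EF_F = 6+8 = 14
ES_G = 5; EF_G = 5+8 = 13
ES_H = 21; EF_H = 21+7 = 28
ES_I = 6; EF_I = 6+6 = 12
ES_J = max(EF_E=24, EF_F=14, EF_G=13, EF_H=28, EF_I=12) = 28; EF_J = 28+11 = 39
Expected project duration μ = 39 days. Critical path: A → D → H → J.

Variance along critical path = 1.778 + 2.778 + 4.000 + 2.778 = 11.333; σ = √11.333 = 3.367 days.
Z = (34 − 39) / 3.367 = -1.485
P(T ≤ 34) = Φ(-1.485) ≈ 0.069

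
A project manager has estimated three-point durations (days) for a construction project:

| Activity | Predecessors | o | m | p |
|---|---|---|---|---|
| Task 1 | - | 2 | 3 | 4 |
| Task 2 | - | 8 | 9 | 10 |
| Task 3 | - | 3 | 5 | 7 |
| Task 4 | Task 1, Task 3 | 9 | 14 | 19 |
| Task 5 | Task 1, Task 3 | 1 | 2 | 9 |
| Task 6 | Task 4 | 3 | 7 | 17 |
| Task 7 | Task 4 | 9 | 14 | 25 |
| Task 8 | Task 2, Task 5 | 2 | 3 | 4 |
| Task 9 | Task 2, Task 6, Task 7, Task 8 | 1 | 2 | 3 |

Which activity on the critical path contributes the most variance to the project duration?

te_Task 1 = (2 + 4·3 + 4)/6 = 18/6 = 3; σ²_Task 1 = ((4−2)/6)² = 0.111
te_Task 2 = (8 + 4·9 + 10)/6 = 54/6 = 9; σ²_Task 2 = ((10−8)/6)² = 0.111
te_Task 3 = (3 + 4·5 + 7)/6 = 30/6 = 5; σ²_Task 3 = ((7−3)/6)² = 0.444
te_Task 4 = (9 + 4·14 + 19)/6 = 84/6 = 14; σ²_Task 4 = ((19−9)/6)² = 2.778
te_Task 5 = (1 + 4·2 + 9)/6 = 18/6 = 3; σ²_Task 5 = ((9−1)/6)² = 1.778
te_Task 6 = (3 + 4·7 + 17)/6 = 48/6 = 8; σ²_Task 6 = ((17−3)/6)² = 5.444
te_Task 7 = (9 + 4·14 + 25)/6 = 90/6 = 15; σ²_Task 7 = ((25−9)/6)² = 7.111
te_Task 8 = (2 + 4·3 + 4)/6 = 18/6 = 3; σ²_Task 8 = ((4−2)/6)² = 0.111
te_Task 9 = (1 + 4·2 + 3)/6 = 12/6 = 2; σ²_Task 9 = ((3−1)/6)² = 0.111

Forward pass:
ES_Task 1 = 0; EF_Task 1 = 3
ES_Task 2 = 0; EF_Task 2 = 9
ES_Task 3 = 0; EF_Task 3 = 5
ES_Task 4 = max(EF_Task 1=3, EF_Task 3=5) = 5; EF_Task 4 = 5+14 = 19
ES_Task 5 = max(EF_Task 1=3, EF_Task 3=5) = 5; EF_Task 5 = 5+3 = 8
ES_Task 6 = 19; EF_Task 6 = 19+8 = 27
ES_Task 7 = 19; EF_Task 7 = 19+15 = 34
ES_Task 8 = max(EF_Task 2=9, EF_Task 5=8) = 9; EF_Task 8 = 9+3 = 12
ES_Task 9 = max(EF_Task 2=9, EF_Task 6=27, EF_Task 7=34, EF_Task 8=12) = 34; EF_Task 9 = 34+2 = 36
Expected project duration μ = 36 days. Critical path: Task 3 → Task 4 → Task 7 → Task 9.

Variances on critical path: σ²_Task 3=0.444, σ²_Task 4=2.778, σ²_Task 7=7.111, σ²_Task 9=0.111.
Largest is σ²_Task 7 = 7.111.

Task 7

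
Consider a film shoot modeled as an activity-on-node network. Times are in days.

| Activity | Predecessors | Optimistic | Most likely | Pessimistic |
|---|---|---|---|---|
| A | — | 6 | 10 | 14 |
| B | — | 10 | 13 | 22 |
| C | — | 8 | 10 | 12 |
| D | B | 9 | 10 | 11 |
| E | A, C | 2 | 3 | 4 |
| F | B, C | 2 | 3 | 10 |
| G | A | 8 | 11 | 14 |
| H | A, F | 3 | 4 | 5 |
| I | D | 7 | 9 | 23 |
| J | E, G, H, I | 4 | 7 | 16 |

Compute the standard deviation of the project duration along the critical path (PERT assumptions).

3.90 days

te_A = (6 + 4·10 + 14)/6 = 60/6 = 10; σ²_A = ((14−6)/6)² = 1.778
te_B = (10 + 4·13 + 22)/6 = 84/6 = 14; σ²_B = ((22−10)/6)² = 4.000
te_C = (8 + 4·10 + 12)/6 = 60/6 = 10; σ²_C = ((12−8)/6)² = 0.444
te_D = (9 + 4·10 + 11)/6 = 60/6 = 10; σ²_D = ((11−9)/6)² = 0.111
te_E = (2 + 4·3 + 4)/6 = 18/6 = 3; σ²_E = ((4−2)/6)² = 0.111
te_F = (2 + 4·3 + 10)/6 = 24/6 = 4; σ²_F = ((10−2)/6)² = 1.778
te_G = (8 + 4·11 + 14)/6 = 66/6 = 11; σ²_G = ((14−8)/6)² = 1.000
te_H = (3 + 4·4 + 5)/6 = 24/6 = 4; σ²_H = ((5−3)/6)² = 0.111
te_I = (7 + 4·9 + 23)/6 = 66/6 = 11; σ²_I = ((23−7)/6)² = 7.111
te_J = (4 + 4·7 + 16)/6 = 48/6 = 8; σ²_J = ((16−4)/6)² = 4.000

Forward pass:
ES_A = 0; EF_A = 10
ES_B = 0; EF_B = 14
ES_C = 0; EF_C = 10
ES_D = 14; EF_D = 14+10 = 24
ES_E = max(EF_A=10, EF_C=10) = 10; EF_E = 10+3 = 13
ES_F = max(EF_B=14, EF_C=10) = 14; EF_F = 14+4 = 18
ES_G = 10; EF_G = 10+11 = 21
ES_H = max(EF_A=10, EF_F=18) = 18; EF_H = 18+4 = 22
ES_I = 24; EF_I = 24+11 = 35
ES_J = max(EF_E=13, EF_G=21, EF_H=22, EF_I=35) = 35; EF_J = 35+8 = 43
Expected project duration μ = 43 days. Critical path: B → D → I → J.

Variance along critical path = 4.000 + 0.111 + 7.111 + 4.000 = 15.222
σ = √15.222 = 3.902 days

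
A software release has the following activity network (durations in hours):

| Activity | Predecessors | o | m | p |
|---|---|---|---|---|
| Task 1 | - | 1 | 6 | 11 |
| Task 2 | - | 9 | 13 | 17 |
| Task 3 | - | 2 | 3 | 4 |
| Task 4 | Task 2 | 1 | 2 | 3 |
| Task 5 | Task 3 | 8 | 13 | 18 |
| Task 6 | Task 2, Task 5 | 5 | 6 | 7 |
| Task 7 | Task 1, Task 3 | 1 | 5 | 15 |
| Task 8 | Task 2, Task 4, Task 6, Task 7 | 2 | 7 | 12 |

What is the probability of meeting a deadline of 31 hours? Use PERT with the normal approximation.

0.797

te_Task 1 = (1 + 4·6 + 11)/6 = 36/6 = 6; σ²_Task 1 = ((11−1)/6)² = 2.778
te_Task 2 = (9 + 4·13 + 17)/6 = 78/6 = 13; σ²_Task 2 = ((17−9)/6)² = 1.778
te_Task 3 = (2 + 4·3 + 4)/6 = 18/6 = 3; σ²_Task 3 = ((4−2)/6)² = 0.111
te_Task 4 = (1 + 4·2 + 3)/6 = 12/6 = 2; σ²_Task 4 = ((3−1)/6)² = 0.111
te_Task 5 = (8 + 4·13 + 18)/6 = 78/6 = 13; σ²_Task 5 = ((18−8)/6)² = 2.778
te_Task 6 = (5 + 4·6 + 7)/6 = 36/6 = 6; σ²_Task 6 = ((7−5)/6)² = 0.111
te_Task 7 = (1 + 4·5 + 15)/6 = 36/6 = 6; σ²_Task 7 = ((15−1)/6)² = 5.444
te_Task 8 = (2 + 4·7 + 12)/6 = 42/6 = 7; σ²_Task 8 = ((12−2)/6)² = 2.778

Forward pass:
ES_Task 1 = 0; EF_Task 1 = 6
ES_Task 2 = 0; EF_Task 2 = 13
ES_Task 3 = 0; EF_Task 3 = 3
ES_Task 4 = 13; EF_Task 4 = 13+2 = 15
ES_Task 5 = 3; EF_Task 5 = 3+13 = 16
ES_Task 6 = max(EF_Task 2=13, EF_Task 5=16) = 16; EF_Task 6 = 16+6 = 22
ES_Task 7 = max(EF_Task 1=6, EF_Task 3=3) = 6; EF_Task 7 = 6+6 = 12
ES_Task 8 = max(EF_Task 2=13, EF_Task 4=15, EF_Task 6=22, EF_Task 7=12) = 22; EF_Task 8 = 22+7 = 29
Expected project duration μ = 29 hours. Critical path: Task 3 → Task 5 → Task 6 → Task 8.

Variance along critical path = 0.111 + 2.778 + 0.111 + 2.778 = 5.778; σ = √5.778 = 2.404 hours.
Z = (31 − 29) / 2.404 = 0.832
P(T ≤ 31) = Φ(0.832) ≈ 0.797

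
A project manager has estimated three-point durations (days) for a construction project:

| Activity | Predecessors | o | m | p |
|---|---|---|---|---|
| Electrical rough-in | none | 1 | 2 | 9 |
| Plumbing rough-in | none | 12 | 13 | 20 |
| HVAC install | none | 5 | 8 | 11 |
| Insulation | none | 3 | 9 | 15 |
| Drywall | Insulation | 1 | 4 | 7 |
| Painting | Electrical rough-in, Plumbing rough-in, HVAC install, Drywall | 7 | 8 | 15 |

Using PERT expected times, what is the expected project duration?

23 days

te_Electrical rough-in = (1 + 4·2 + 9)/6 = 18/6 = 3
te_Plumbing rough-in = (12 + 4·13 + 20)/6 = 84/6 = 14
te_HVAC install = (5 + 4·8 + 11)/6 = 48/6 = 8
te_Insulation = (3 + 4·9 + 15)/6 = 54/6 = 9
te_Drywall = (1 + 4·4 + 7)/6 = 24/6 = 4
te_Painting = (7 + 4·8 + 15)/6 = 54/6 = 9

Forward pass:
ES_Electrical rough-in = 0; EF_Electrical rough-in = 3
ES_Plumbing rough-in = 0; EF_Plumbing rough-in = 14
ES_HVAC install = 0; EF_HVAC install = 8
ES_Insulation = 0; EF_Insulation = 9
ES_Drywall = 9; EF_Drywall = 9+4 = 13
ES_Painting = max(EF_Electrical rough-in=3, EF_Plumbing rough-in=14, EF_HVAC install=8, EF_Drywall=13) = 14; EF_Painting = 14+9 = 23
Expected project duration μ = 23 days. Critical path: Plumbing rough-in → Painting.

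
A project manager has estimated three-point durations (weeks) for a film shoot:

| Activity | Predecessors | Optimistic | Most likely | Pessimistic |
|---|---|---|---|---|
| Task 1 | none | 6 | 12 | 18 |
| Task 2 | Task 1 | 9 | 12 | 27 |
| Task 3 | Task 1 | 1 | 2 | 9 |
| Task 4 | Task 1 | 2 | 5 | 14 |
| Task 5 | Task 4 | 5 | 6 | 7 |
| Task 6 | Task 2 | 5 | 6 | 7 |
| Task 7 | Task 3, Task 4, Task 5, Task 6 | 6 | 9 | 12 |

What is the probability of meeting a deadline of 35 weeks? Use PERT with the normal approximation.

0.055

te_Task 1 = (6 + 4·12 + 18)/6 = 72/6 = 12; σ²_Task 1 = ((18−6)/6)² = 4.000
te_Task 2 = (9 + 4·12 + 27)/6 = 84/6 = 14; σ²_Task 2 = ((27−9)/6)² = 9.000
te_Task 3 = (1 + 4·2 + 9)/6 = 18/6 = 3; σ²_Task 3 = ((9−1)/6)² = 1.778
te_Task 4 = (2 + 4·5 + 14)/6 = 36/6 = 6; σ²_Task 4 = ((14−2)/6)² = 4.000
te_Task 5 = (5 + 4·6 + 7)/6 = 36/6 = 6; σ²_Task 5 = ((7−5)/6)² = 0.111
te_Task 6 = (5 + 4·6 + 7)/6 = 36/6 = 6; σ²_Task 6 = ((7−5)/6)² = 0.111
te_Task 7 = (6 + 4·9 + 12)/6 = 54/6 = 9; σ²_Task 7 = ((12−6)/6)² = 1.000

Forward pass:
ES_Task 1 = 0; EF_Task 1 = 12
ES_Task 2 = 12; EF_Task 2 = 12+14 = 26
ES_Task 3 = 12; EF_Task 3 = 12+3 = 15
ES_Task 4 = 12; EF_Task 4 = 12+6 = 18
ES_Task 5 = 18; EF_Task 5 = 18+6 = 24
ES_Task 6 = 26; EF_Task 6 = 26+6 = 32
ES_Task 7 = max(EF_Task 3=15, EF_Task 4=18, EF_Task 5=24, EF_Task 6=32) = 32; EF_Task 7 = 32+9 = 41
Expected project duration μ = 41 weeks. Critical path: Task 1 → Task 2 → Task 6 → Task 7.

Variance along critical path = 4.000 + 9.000 + 0.111 + 1.000 = 14.111; σ = √14.111 = 3.756 weeks.
Z = (35 − 41) / 3.756 = -1.597
P(T ≤ 35) = Φ(-1.597) ≈ 0.055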